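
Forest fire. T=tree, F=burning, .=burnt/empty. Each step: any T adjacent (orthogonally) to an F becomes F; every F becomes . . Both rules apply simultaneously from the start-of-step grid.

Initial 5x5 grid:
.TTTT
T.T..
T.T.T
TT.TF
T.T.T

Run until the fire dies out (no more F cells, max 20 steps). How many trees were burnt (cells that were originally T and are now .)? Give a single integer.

Step 1: +3 fires, +1 burnt (F count now 3)
Step 2: +0 fires, +3 burnt (F count now 0)
Fire out after step 2
Initially T: 15, now '.': 13
Total burnt (originally-T cells now '.'): 3

Answer: 3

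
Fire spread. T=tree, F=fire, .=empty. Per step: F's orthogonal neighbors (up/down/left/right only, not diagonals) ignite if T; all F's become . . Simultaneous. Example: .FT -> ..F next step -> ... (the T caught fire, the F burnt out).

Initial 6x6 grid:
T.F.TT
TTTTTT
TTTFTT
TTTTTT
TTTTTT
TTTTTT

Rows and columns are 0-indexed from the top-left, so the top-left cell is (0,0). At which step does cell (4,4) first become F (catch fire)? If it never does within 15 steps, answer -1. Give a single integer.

Step 1: cell (4,4)='T' (+5 fires, +2 burnt)
Step 2: cell (4,4)='T' (+7 fires, +5 burnt)
Step 3: cell (4,4)='F' (+9 fires, +7 burnt)
  -> target ignites at step 3
Step 4: cell (4,4)='.' (+7 fires, +9 burnt)
Step 5: cell (4,4)='.' (+3 fires, +7 burnt)
Step 6: cell (4,4)='.' (+1 fires, +3 burnt)
Step 7: cell (4,4)='.' (+0 fires, +1 burnt)
  fire out at step 7

3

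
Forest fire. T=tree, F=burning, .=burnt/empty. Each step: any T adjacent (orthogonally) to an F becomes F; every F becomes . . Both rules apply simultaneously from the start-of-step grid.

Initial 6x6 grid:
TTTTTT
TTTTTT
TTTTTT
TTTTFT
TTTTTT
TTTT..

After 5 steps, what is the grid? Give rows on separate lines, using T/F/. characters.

Step 1: 4 trees catch fire, 1 burn out
  TTTTTT
  TTTTTT
  TTTTFT
  TTTF.F
  TTTTFT
  TTTT..
Step 2: 6 trees catch fire, 4 burn out
  TTTTTT
  TTTTFT
  TTTF.F
  TTF...
  TTTF.F
  TTTT..
Step 3: 7 trees catch fire, 6 burn out
  TTTTFT
  TTTF.F
  TTF...
  TF....
  TTF...
  TTTF..
Step 4: 7 trees catch fire, 7 burn out
  TTTF.F
  TTF...
  TF....
  F.....
  TF....
  TTF...
Step 5: 5 trees catch fire, 7 burn out
  TTF...
  TF....
  F.....
  ......
  F.....
  TF....

TTF...
TF....
F.....
......
F.....
TF....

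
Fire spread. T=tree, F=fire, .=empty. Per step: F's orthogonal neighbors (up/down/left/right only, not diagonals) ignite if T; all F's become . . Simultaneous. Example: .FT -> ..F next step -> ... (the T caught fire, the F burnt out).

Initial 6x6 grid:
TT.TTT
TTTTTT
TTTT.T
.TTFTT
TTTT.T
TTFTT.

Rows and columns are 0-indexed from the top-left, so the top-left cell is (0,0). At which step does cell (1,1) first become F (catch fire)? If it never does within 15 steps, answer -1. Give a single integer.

Step 1: cell (1,1)='T' (+7 fires, +2 burnt)
Step 2: cell (1,1)='T' (+7 fires, +7 burnt)
Step 3: cell (1,1)='T' (+7 fires, +7 burnt)
Step 4: cell (1,1)='F' (+4 fires, +7 burnt)
  -> target ignites at step 4
Step 5: cell (1,1)='.' (+3 fires, +4 burnt)
Step 6: cell (1,1)='.' (+1 fires, +3 burnt)
Step 7: cell (1,1)='.' (+0 fires, +1 burnt)
  fire out at step 7

4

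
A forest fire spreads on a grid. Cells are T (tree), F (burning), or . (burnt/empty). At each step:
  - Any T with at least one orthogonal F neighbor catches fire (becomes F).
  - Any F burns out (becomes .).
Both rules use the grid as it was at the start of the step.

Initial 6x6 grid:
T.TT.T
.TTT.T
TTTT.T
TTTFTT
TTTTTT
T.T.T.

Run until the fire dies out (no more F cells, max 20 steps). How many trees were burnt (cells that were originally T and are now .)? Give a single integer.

Answer: 26

Derivation:
Step 1: +4 fires, +1 burnt (F count now 4)
Step 2: +6 fires, +4 burnt (F count now 6)
Step 3: +9 fires, +6 burnt (F count now 9)
Step 4: +5 fires, +9 burnt (F count now 5)
Step 5: +2 fires, +5 burnt (F count now 2)
Step 6: +0 fires, +2 burnt (F count now 0)
Fire out after step 6
Initially T: 27, now '.': 35
Total burnt (originally-T cells now '.'): 26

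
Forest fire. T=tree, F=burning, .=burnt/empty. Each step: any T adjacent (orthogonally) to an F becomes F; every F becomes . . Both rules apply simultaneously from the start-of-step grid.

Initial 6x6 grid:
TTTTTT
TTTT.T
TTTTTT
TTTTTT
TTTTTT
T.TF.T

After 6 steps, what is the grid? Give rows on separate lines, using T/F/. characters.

Step 1: 2 trees catch fire, 1 burn out
  TTTTTT
  TTTT.T
  TTTTTT
  TTTTTT
  TTTFTT
  T.F..T
Step 2: 3 trees catch fire, 2 burn out
  TTTTTT
  TTTT.T
  TTTTTT
  TTTFTT
  TTF.FT
  T....T
Step 3: 5 trees catch fire, 3 burn out
  TTTTTT
  TTTT.T
  TTTFTT
  TTF.FT
  TF...F
  T....T
Step 4: 7 trees catch fire, 5 burn out
  TTTTTT
  TTTF.T
  TTF.FT
  TF...F
  F.....
  T....F
Step 5: 6 trees catch fire, 7 burn out
  TTTFTT
  TTF..T
  TF...F
  F.....
  ......
  F.....
Step 6: 5 trees catch fire, 6 burn out
  TTF.FT
  TF...F
  F.....
  ......
  ......
  ......

TTF.FT
TF...F
F.....
......
......
......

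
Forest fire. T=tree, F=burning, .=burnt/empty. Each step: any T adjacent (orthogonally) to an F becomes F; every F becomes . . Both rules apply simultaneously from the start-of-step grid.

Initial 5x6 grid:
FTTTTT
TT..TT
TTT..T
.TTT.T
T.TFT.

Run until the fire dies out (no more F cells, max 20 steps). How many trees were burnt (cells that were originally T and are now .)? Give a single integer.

Step 1: +5 fires, +2 burnt (F count now 5)
Step 2: +4 fires, +5 burnt (F count now 4)
Step 3: +4 fires, +4 burnt (F count now 4)
Step 4: +1 fires, +4 burnt (F count now 1)
Step 5: +2 fires, +1 burnt (F count now 2)
Step 6: +1 fires, +2 burnt (F count now 1)
Step 7: +1 fires, +1 burnt (F count now 1)
Step 8: +1 fires, +1 burnt (F count now 1)
Step 9: +0 fires, +1 burnt (F count now 0)
Fire out after step 9
Initially T: 20, now '.': 29
Total burnt (originally-T cells now '.'): 19

Answer: 19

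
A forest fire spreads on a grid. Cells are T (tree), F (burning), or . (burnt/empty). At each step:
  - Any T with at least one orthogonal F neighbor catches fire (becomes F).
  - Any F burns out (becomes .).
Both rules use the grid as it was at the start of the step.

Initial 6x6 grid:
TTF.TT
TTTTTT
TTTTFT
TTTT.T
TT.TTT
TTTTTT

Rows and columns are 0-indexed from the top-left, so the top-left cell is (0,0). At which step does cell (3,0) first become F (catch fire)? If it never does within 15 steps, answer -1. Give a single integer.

Step 1: cell (3,0)='T' (+5 fires, +2 burnt)
Step 2: cell (3,0)='T' (+8 fires, +5 burnt)
Step 3: cell (3,0)='T' (+6 fires, +8 burnt)
Step 4: cell (3,0)='T' (+5 fires, +6 burnt)
Step 5: cell (3,0)='F' (+4 fires, +5 burnt)
  -> target ignites at step 5
Step 6: cell (3,0)='.' (+2 fires, +4 burnt)
Step 7: cell (3,0)='.' (+1 fires, +2 burnt)
Step 8: cell (3,0)='.' (+0 fires, +1 burnt)
  fire out at step 8

5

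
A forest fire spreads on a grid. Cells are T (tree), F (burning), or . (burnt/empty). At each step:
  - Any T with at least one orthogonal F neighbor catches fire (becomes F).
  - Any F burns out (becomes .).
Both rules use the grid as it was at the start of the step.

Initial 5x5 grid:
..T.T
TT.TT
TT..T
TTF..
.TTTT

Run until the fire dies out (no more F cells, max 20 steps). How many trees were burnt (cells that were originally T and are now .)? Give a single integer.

Answer: 10

Derivation:
Step 1: +2 fires, +1 burnt (F count now 2)
Step 2: +4 fires, +2 burnt (F count now 4)
Step 3: +3 fires, +4 burnt (F count now 3)
Step 4: +1 fires, +3 burnt (F count now 1)
Step 5: +0 fires, +1 burnt (F count now 0)
Fire out after step 5
Initially T: 15, now '.': 20
Total burnt (originally-T cells now '.'): 10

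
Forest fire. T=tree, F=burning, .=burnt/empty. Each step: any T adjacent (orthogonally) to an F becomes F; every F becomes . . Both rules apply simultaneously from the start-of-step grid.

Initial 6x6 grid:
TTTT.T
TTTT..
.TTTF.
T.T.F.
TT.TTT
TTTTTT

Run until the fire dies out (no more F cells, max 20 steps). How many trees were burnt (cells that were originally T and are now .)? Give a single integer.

Step 1: +2 fires, +2 burnt (F count now 2)
Step 2: +5 fires, +2 burnt (F count now 5)
Step 3: +6 fires, +5 burnt (F count now 6)
Step 4: +3 fires, +6 burnt (F count now 3)
Step 5: +3 fires, +3 burnt (F count now 3)
Step 6: +3 fires, +3 burnt (F count now 3)
Step 7: +1 fires, +3 burnt (F count now 1)
Step 8: +1 fires, +1 burnt (F count now 1)
Step 9: +0 fires, +1 burnt (F count now 0)
Fire out after step 9
Initially T: 25, now '.': 35
Total burnt (originally-T cells now '.'): 24

Answer: 24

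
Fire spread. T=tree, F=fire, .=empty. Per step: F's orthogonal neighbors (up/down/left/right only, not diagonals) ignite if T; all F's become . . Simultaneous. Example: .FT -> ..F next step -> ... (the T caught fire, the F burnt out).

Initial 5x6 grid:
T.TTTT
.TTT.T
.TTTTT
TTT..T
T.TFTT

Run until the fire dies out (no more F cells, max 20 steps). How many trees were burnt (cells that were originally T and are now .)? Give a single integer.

Answer: 21

Derivation:
Step 1: +2 fires, +1 burnt (F count now 2)
Step 2: +2 fires, +2 burnt (F count now 2)
Step 3: +3 fires, +2 burnt (F count now 3)
Step 4: +5 fires, +3 burnt (F count now 5)
Step 5: +6 fires, +5 burnt (F count now 6)
Step 6: +2 fires, +6 burnt (F count now 2)
Step 7: +1 fires, +2 burnt (F count now 1)
Step 8: +0 fires, +1 burnt (F count now 0)
Fire out after step 8
Initially T: 22, now '.': 29
Total burnt (originally-T cells now '.'): 21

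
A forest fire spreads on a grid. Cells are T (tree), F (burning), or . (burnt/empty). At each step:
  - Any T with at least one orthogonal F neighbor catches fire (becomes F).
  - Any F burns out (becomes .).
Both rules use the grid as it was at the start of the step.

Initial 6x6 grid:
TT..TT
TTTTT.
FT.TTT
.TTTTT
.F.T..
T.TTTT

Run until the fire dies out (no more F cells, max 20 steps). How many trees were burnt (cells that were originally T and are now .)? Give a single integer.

Step 1: +3 fires, +2 burnt (F count now 3)
Step 2: +3 fires, +3 burnt (F count now 3)
Step 3: +3 fires, +3 burnt (F count now 3)
Step 4: +4 fires, +3 burnt (F count now 4)
Step 5: +4 fires, +4 burnt (F count now 4)
Step 6: +4 fires, +4 burnt (F count now 4)
Step 7: +2 fires, +4 burnt (F count now 2)
Step 8: +0 fires, +2 burnt (F count now 0)
Fire out after step 8
Initially T: 24, now '.': 35
Total burnt (originally-T cells now '.'): 23

Answer: 23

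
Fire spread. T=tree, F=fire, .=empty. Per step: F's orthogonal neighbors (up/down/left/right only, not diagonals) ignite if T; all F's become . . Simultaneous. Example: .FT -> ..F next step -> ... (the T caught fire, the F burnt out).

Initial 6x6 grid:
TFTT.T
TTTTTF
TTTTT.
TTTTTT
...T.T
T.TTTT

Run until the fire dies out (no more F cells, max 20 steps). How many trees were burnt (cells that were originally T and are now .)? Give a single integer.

Step 1: +5 fires, +2 burnt (F count now 5)
Step 2: +6 fires, +5 burnt (F count now 6)
Step 3: +5 fires, +6 burnt (F count now 5)
Step 4: +4 fires, +5 burnt (F count now 4)
Step 5: +2 fires, +4 burnt (F count now 2)
Step 6: +2 fires, +2 burnt (F count now 2)
Step 7: +2 fires, +2 burnt (F count now 2)
Step 8: +0 fires, +2 burnt (F count now 0)
Fire out after step 8
Initially T: 27, now '.': 35
Total burnt (originally-T cells now '.'): 26

Answer: 26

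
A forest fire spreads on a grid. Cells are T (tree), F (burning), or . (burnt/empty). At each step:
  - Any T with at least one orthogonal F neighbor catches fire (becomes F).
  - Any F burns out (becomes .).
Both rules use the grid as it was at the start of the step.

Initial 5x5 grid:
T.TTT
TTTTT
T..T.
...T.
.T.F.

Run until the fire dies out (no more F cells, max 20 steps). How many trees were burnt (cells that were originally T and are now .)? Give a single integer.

Answer: 12

Derivation:
Step 1: +1 fires, +1 burnt (F count now 1)
Step 2: +1 fires, +1 burnt (F count now 1)
Step 3: +1 fires, +1 burnt (F count now 1)
Step 4: +3 fires, +1 burnt (F count now 3)
Step 5: +3 fires, +3 burnt (F count now 3)
Step 6: +1 fires, +3 burnt (F count now 1)
Step 7: +2 fires, +1 burnt (F count now 2)
Step 8: +0 fires, +2 burnt (F count now 0)
Fire out after step 8
Initially T: 13, now '.': 24
Total burnt (originally-T cells now '.'): 12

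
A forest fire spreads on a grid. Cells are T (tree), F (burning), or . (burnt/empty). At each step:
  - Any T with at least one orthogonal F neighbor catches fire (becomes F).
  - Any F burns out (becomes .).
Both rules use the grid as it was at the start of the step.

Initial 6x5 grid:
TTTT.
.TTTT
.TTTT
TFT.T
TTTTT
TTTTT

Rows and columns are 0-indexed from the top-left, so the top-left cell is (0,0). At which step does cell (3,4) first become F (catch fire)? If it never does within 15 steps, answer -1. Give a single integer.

Step 1: cell (3,4)='T' (+4 fires, +1 burnt)
Step 2: cell (3,4)='T' (+5 fires, +4 burnt)
Step 3: cell (3,4)='T' (+6 fires, +5 burnt)
Step 4: cell (3,4)='T' (+6 fires, +6 burnt)
Step 5: cell (3,4)='F' (+4 fires, +6 burnt)
  -> target ignites at step 5
Step 6: cell (3,4)='.' (+0 fires, +4 burnt)
  fire out at step 6

5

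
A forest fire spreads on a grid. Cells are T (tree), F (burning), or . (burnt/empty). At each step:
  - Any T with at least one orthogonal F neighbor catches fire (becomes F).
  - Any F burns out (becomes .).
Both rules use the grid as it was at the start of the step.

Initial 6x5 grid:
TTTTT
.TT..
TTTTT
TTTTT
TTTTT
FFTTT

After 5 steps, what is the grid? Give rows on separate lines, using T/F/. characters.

Step 1: 3 trees catch fire, 2 burn out
  TTTTT
  .TT..
  TTTTT
  TTTTT
  FFTTT
  ..FTT
Step 2: 4 trees catch fire, 3 burn out
  TTTTT
  .TT..
  TTTTT
  FFTTT
  ..FTT
  ...FT
Step 3: 5 trees catch fire, 4 burn out
  TTTTT
  .TT..
  FFTTT
  ..FTT
  ...FT
  ....F
Step 4: 4 trees catch fire, 5 burn out
  TTTTT
  .FT..
  ..FTT
  ...FT
  ....F
  .....
Step 5: 4 trees catch fire, 4 burn out
  TFTTT
  ..F..
  ...FT
  ....F
  .....
  .....

TFTTT
..F..
...FT
....F
.....
.....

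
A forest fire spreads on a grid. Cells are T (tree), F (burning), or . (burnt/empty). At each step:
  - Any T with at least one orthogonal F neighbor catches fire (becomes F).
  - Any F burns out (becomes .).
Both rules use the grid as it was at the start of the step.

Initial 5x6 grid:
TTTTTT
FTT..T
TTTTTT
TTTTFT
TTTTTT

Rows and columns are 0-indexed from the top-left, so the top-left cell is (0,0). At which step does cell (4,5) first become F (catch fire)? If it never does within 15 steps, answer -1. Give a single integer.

Step 1: cell (4,5)='T' (+7 fires, +2 burnt)
Step 2: cell (4,5)='F' (+9 fires, +7 burnt)
  -> target ignites at step 2
Step 3: cell (4,5)='.' (+6 fires, +9 burnt)
Step 4: cell (4,5)='.' (+3 fires, +6 burnt)
Step 5: cell (4,5)='.' (+1 fires, +3 burnt)
Step 6: cell (4,5)='.' (+0 fires, +1 burnt)
  fire out at step 6

2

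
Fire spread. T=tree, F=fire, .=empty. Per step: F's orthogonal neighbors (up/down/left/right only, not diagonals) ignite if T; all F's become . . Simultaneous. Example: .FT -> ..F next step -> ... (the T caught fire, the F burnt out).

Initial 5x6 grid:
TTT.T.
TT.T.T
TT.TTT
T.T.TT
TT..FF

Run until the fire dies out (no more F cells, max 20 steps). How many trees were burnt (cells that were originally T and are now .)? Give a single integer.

Step 1: +2 fires, +2 burnt (F count now 2)
Step 2: +2 fires, +2 burnt (F count now 2)
Step 3: +2 fires, +2 burnt (F count now 2)
Step 4: +1 fires, +2 burnt (F count now 1)
Step 5: +0 fires, +1 burnt (F count now 0)
Fire out after step 5
Initially T: 19, now '.': 18
Total burnt (originally-T cells now '.'): 7

Answer: 7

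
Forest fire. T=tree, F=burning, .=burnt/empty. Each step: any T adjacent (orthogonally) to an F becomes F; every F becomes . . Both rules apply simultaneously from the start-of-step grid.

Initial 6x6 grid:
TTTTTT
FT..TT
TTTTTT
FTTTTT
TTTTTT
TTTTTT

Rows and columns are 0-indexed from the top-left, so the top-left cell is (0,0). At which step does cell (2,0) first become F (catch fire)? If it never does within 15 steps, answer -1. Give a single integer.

Step 1: cell (2,0)='F' (+5 fires, +2 burnt)
  -> target ignites at step 1
Step 2: cell (2,0)='.' (+5 fires, +5 burnt)
Step 3: cell (2,0)='.' (+5 fires, +5 burnt)
Step 4: cell (2,0)='.' (+5 fires, +5 burnt)
Step 5: cell (2,0)='.' (+5 fires, +5 burnt)
Step 6: cell (2,0)='.' (+5 fires, +5 burnt)
Step 7: cell (2,0)='.' (+2 fires, +5 burnt)
Step 8: cell (2,0)='.' (+0 fires, +2 burnt)
  fire out at step 8

1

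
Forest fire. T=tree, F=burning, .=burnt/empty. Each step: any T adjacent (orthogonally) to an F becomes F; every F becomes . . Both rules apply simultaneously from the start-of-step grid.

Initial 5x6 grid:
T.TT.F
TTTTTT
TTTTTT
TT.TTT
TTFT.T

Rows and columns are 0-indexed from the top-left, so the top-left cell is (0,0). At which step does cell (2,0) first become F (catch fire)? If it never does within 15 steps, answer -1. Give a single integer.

Step 1: cell (2,0)='T' (+3 fires, +2 burnt)
Step 2: cell (2,0)='T' (+5 fires, +3 burnt)
Step 3: cell (2,0)='T' (+7 fires, +5 burnt)
Step 4: cell (2,0)='F' (+6 fires, +7 burnt)
  -> target ignites at step 4
Step 5: cell (2,0)='.' (+2 fires, +6 burnt)
Step 6: cell (2,0)='.' (+1 fires, +2 burnt)
Step 7: cell (2,0)='.' (+0 fires, +1 burnt)
  fire out at step 7

4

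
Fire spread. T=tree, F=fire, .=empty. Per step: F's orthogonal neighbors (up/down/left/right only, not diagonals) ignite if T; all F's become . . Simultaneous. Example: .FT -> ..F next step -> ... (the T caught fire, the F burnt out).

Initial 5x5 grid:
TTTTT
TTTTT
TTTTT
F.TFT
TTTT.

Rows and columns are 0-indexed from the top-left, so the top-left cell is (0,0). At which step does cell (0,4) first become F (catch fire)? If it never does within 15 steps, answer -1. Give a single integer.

Step 1: cell (0,4)='T' (+6 fires, +2 burnt)
Step 2: cell (0,4)='T' (+7 fires, +6 burnt)
Step 3: cell (0,4)='T' (+5 fires, +7 burnt)
Step 4: cell (0,4)='F' (+3 fires, +5 burnt)
  -> target ignites at step 4
Step 5: cell (0,4)='.' (+0 fires, +3 burnt)
  fire out at step 5

4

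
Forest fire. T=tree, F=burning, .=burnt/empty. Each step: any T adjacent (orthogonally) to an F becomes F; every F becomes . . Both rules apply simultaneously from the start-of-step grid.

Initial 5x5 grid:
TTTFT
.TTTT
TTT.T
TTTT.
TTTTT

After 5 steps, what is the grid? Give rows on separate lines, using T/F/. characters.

Step 1: 3 trees catch fire, 1 burn out
  TTF.F
  .TTFT
  TTT.T
  TTTT.
  TTTTT
Step 2: 3 trees catch fire, 3 burn out
  TF...
  .TF.F
  TTT.T
  TTTT.
  TTTTT
Step 3: 4 trees catch fire, 3 burn out
  F....
  .F...
  TTF.F
  TTTT.
  TTTTT
Step 4: 2 trees catch fire, 4 burn out
  .....
  .....
  TF...
  TTFT.
  TTTTT
Step 5: 4 trees catch fire, 2 burn out
  .....
  .....
  F....
  TF.F.
  TTFTT

.....
.....
F....
TF.F.
TTFTT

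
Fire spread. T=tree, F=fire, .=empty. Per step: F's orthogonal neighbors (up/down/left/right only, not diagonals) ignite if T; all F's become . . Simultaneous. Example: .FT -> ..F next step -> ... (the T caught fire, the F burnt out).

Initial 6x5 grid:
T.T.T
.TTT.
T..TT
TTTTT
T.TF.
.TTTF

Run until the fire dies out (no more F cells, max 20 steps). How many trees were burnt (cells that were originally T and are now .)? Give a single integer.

Answer: 17

Derivation:
Step 1: +3 fires, +2 burnt (F count now 3)
Step 2: +4 fires, +3 burnt (F count now 4)
Step 3: +4 fires, +4 burnt (F count now 4)
Step 4: +2 fires, +4 burnt (F count now 2)
Step 5: +4 fires, +2 burnt (F count now 4)
Step 6: +0 fires, +4 burnt (F count now 0)
Fire out after step 6
Initially T: 19, now '.': 28
Total burnt (originally-T cells now '.'): 17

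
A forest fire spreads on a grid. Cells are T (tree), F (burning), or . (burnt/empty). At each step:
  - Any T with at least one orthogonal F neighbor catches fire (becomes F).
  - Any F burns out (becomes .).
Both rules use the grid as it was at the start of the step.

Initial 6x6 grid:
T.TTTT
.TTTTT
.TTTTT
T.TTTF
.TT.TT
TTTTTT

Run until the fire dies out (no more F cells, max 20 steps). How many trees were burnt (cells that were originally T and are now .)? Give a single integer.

Step 1: +3 fires, +1 burnt (F count now 3)
Step 2: +5 fires, +3 burnt (F count now 5)
Step 3: +5 fires, +5 burnt (F count now 5)
Step 4: +5 fires, +5 burnt (F count now 5)
Step 5: +5 fires, +5 burnt (F count now 5)
Step 6: +3 fires, +5 burnt (F count now 3)
Step 7: +1 fires, +3 burnt (F count now 1)
Step 8: +0 fires, +1 burnt (F count now 0)
Fire out after step 8
Initially T: 29, now '.': 34
Total burnt (originally-T cells now '.'): 27

Answer: 27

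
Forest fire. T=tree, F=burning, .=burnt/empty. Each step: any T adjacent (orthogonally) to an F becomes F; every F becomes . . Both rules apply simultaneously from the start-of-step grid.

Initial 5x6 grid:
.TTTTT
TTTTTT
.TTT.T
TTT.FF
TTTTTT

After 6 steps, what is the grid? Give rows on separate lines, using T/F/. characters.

Step 1: 3 trees catch fire, 2 burn out
  .TTTTT
  TTTTTT
  .TTT.F
  TTT...
  TTTTFF
Step 2: 2 trees catch fire, 3 burn out
  .TTTTT
  TTTTTF
  .TTT..
  TTT...
  TTTF..
Step 3: 3 trees catch fire, 2 burn out
  .TTTTF
  TTTTF.
  .TTT..
  TTT...
  TTF...
Step 4: 4 trees catch fire, 3 burn out
  .TTTF.
  TTTF..
  .TTT..
  TTF...
  TF....
Step 5: 6 trees catch fire, 4 burn out
  .TTF..
  TTF...
  .TFF..
  TF....
  F.....
Step 6: 4 trees catch fire, 6 burn out
  .TF...
  TF....
  .F....
  F.....
  ......

.TF...
TF....
.F....
F.....
......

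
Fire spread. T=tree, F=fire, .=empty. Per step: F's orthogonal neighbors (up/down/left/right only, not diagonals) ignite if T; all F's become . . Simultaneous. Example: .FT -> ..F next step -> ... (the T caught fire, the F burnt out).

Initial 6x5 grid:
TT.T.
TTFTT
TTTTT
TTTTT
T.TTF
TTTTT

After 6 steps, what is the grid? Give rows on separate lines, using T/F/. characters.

Step 1: 6 trees catch fire, 2 burn out
  TT.T.
  TF.FT
  TTFTT
  TTTTF
  T.TF.
  TTTTF
Step 2: 11 trees catch fire, 6 burn out
  TF.F.
  F...F
  TF.FF
  TTFF.
  T.F..
  TTTF.
Step 3: 4 trees catch fire, 11 burn out
  F....
  .....
  F....
  TF...
  T....
  TTF..
Step 4: 2 trees catch fire, 4 burn out
  .....
  .....
  .....
  F....
  T....
  TF...
Step 5: 2 trees catch fire, 2 burn out
  .....
  .....
  .....
  .....
  F....
  F....
Step 6: 0 trees catch fire, 2 burn out
  .....
  .....
  .....
  .....
  .....
  .....

.....
.....
.....
.....
.....
.....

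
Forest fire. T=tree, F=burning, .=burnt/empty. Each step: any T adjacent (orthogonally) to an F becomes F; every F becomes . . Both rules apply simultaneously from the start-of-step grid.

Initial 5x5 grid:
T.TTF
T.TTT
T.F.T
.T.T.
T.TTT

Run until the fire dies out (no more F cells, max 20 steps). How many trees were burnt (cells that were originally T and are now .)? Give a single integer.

Step 1: +3 fires, +2 burnt (F count now 3)
Step 2: +3 fires, +3 burnt (F count now 3)
Step 3: +0 fires, +3 burnt (F count now 0)
Fire out after step 3
Initially T: 15, now '.': 16
Total burnt (originally-T cells now '.'): 6

Answer: 6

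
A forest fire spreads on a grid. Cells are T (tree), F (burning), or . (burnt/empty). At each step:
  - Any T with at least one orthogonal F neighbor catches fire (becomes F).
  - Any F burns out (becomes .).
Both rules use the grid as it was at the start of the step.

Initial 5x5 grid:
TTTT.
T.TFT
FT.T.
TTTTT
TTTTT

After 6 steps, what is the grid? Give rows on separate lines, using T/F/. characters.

Step 1: 7 trees catch fire, 2 burn out
  TTTF.
  F.F.F
  .F.F.
  FTTTT
  TTTTT
Step 2: 5 trees catch fire, 7 burn out
  FTF..
  .....
  .....
  .FTFT
  FTTTT
Step 3: 5 trees catch fire, 5 burn out
  .F...
  .....
  .....
  ..F.F
  .FTFT
Step 4: 2 trees catch fire, 5 burn out
  .....
  .....
  .....
  .....
  ..F.F
Step 5: 0 trees catch fire, 2 burn out
  .....
  .....
  .....
  .....
  .....
Step 6: 0 trees catch fire, 0 burn out
  .....
  .....
  .....
  .....
  .....

.....
.....
.....
.....
.....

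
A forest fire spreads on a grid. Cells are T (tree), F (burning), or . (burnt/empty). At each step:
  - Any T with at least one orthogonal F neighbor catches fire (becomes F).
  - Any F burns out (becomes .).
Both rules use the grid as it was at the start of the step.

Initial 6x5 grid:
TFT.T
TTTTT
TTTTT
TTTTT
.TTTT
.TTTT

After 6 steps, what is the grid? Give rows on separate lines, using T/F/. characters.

Step 1: 3 trees catch fire, 1 burn out
  F.F.T
  TFTTT
  TTTTT
  TTTTT
  .TTTT
  .TTTT
Step 2: 3 trees catch fire, 3 burn out
  ....T
  F.FTT
  TFTTT
  TTTTT
  .TTTT
  .TTTT
Step 3: 4 trees catch fire, 3 burn out
  ....T
  ...FT
  F.FTT
  TFTTT
  .TTTT
  .TTTT
Step 4: 5 trees catch fire, 4 burn out
  ....T
  ....F
  ...FT
  F.FTT
  .FTTT
  .TTTT
Step 5: 5 trees catch fire, 5 burn out
  ....F
  .....
  ....F
  ...FT
  ..FTT
  .FTTT
Step 6: 3 trees catch fire, 5 burn out
  .....
  .....
  .....
  ....F
  ...FT
  ..FTT

.....
.....
.....
....F
...FT
..FTT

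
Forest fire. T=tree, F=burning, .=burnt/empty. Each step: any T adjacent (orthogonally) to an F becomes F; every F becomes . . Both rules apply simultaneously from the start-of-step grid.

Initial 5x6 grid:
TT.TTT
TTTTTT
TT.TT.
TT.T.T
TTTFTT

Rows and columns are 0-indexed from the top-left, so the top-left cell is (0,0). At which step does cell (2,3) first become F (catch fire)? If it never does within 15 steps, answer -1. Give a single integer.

Step 1: cell (2,3)='T' (+3 fires, +1 burnt)
Step 2: cell (2,3)='F' (+3 fires, +3 burnt)
  -> target ignites at step 2
Step 3: cell (2,3)='.' (+5 fires, +3 burnt)
Step 4: cell (2,3)='.' (+5 fires, +5 burnt)
Step 5: cell (2,3)='.' (+4 fires, +5 burnt)
Step 6: cell (2,3)='.' (+3 fires, +4 burnt)
Step 7: cell (2,3)='.' (+1 fires, +3 burnt)
Step 8: cell (2,3)='.' (+0 fires, +1 burnt)
  fire out at step 8

2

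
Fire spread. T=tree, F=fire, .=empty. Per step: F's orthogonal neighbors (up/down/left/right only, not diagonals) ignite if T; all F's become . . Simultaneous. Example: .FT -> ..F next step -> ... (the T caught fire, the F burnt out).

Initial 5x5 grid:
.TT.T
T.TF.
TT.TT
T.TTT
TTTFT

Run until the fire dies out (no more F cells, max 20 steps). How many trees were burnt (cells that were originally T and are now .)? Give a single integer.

Answer: 16

Derivation:
Step 1: +5 fires, +2 burnt (F count now 5)
Step 2: +5 fires, +5 burnt (F count now 5)
Step 3: +2 fires, +5 burnt (F count now 2)
Step 4: +1 fires, +2 burnt (F count now 1)
Step 5: +1 fires, +1 burnt (F count now 1)
Step 6: +2 fires, +1 burnt (F count now 2)
Step 7: +0 fires, +2 burnt (F count now 0)
Fire out after step 7
Initially T: 17, now '.': 24
Total burnt (originally-T cells now '.'): 16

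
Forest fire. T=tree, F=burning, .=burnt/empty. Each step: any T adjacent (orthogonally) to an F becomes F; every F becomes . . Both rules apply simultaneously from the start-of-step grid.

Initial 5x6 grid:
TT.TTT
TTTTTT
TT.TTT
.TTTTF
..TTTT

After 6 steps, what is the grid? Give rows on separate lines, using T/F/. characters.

Step 1: 3 trees catch fire, 1 burn out
  TT.TTT
  TTTTTT
  TT.TTF
  .TTTF.
  ..TTTF
Step 2: 4 trees catch fire, 3 burn out
  TT.TTT
  TTTTTF
  TT.TF.
  .TTF..
  ..TTF.
Step 3: 5 trees catch fire, 4 burn out
  TT.TTF
  TTTTF.
  TT.F..
  .TF...
  ..TF..
Step 4: 4 trees catch fire, 5 burn out
  TT.TF.
  TTTF..
  TT....
  .F....
  ..F...
Step 5: 3 trees catch fire, 4 burn out
  TT.F..
  TTF...
  TF....
  ......
  ......
Step 6: 2 trees catch fire, 3 burn out
  TT....
  TF....
  F.....
  ......
  ......

TT....
TF....
F.....
......
......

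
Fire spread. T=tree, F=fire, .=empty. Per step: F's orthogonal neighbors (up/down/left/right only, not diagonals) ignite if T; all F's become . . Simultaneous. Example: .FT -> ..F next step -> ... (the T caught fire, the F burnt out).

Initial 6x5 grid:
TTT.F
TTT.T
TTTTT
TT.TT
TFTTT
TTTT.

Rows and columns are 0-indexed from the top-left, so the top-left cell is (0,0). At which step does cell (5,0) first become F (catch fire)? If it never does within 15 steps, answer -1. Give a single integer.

Step 1: cell (5,0)='T' (+5 fires, +2 burnt)
Step 2: cell (5,0)='F' (+6 fires, +5 burnt)
  -> target ignites at step 2
Step 3: cell (5,0)='.' (+8 fires, +6 burnt)
Step 4: cell (5,0)='.' (+3 fires, +8 burnt)
Step 5: cell (5,0)='.' (+2 fires, +3 burnt)
Step 6: cell (5,0)='.' (+0 fires, +2 burnt)
  fire out at step 6

2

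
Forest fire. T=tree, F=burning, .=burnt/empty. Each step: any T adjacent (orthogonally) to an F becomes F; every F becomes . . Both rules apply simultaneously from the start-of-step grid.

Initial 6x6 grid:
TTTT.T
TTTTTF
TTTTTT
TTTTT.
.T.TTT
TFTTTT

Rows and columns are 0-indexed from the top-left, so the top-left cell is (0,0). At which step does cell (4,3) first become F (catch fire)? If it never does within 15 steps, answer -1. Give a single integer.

Step 1: cell (4,3)='T' (+6 fires, +2 burnt)
Step 2: cell (4,3)='T' (+4 fires, +6 burnt)
Step 3: cell (4,3)='F' (+9 fires, +4 burnt)
  -> target ignites at step 3
Step 4: cell (4,3)='.' (+7 fires, +9 burnt)
Step 5: cell (4,3)='.' (+3 fires, +7 burnt)
Step 6: cell (4,3)='.' (+1 fires, +3 burnt)
Step 7: cell (4,3)='.' (+0 fires, +1 burnt)
  fire out at step 7

3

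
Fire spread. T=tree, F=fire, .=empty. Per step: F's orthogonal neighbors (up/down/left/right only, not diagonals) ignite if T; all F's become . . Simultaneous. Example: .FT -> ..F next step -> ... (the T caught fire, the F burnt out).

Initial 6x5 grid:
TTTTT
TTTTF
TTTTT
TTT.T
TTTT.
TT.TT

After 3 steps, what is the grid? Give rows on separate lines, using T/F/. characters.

Step 1: 3 trees catch fire, 1 burn out
  TTTTF
  TTTF.
  TTTTF
  TTT.T
  TTTT.
  TT.TT
Step 2: 4 trees catch fire, 3 burn out
  TTTF.
  TTF..
  TTTF.
  TTT.F
  TTTT.
  TT.TT
Step 3: 3 trees catch fire, 4 burn out
  TTF..
  TF...
  TTF..
  TTT..
  TTTT.
  TT.TT

TTF..
TF...
TTF..
TTT..
TTTT.
TT.TT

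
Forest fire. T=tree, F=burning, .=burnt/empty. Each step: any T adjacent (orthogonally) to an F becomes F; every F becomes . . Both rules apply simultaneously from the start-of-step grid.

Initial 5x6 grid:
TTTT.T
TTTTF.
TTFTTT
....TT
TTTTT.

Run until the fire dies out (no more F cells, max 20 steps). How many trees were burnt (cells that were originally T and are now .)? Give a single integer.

Answer: 20

Derivation:
Step 1: +5 fires, +2 burnt (F count now 5)
Step 2: +6 fires, +5 burnt (F count now 6)
Step 3: +4 fires, +6 burnt (F count now 4)
Step 4: +2 fires, +4 burnt (F count now 2)
Step 5: +1 fires, +2 burnt (F count now 1)
Step 6: +1 fires, +1 burnt (F count now 1)
Step 7: +1 fires, +1 burnt (F count now 1)
Step 8: +0 fires, +1 burnt (F count now 0)
Fire out after step 8
Initially T: 21, now '.': 29
Total burnt (originally-T cells now '.'): 20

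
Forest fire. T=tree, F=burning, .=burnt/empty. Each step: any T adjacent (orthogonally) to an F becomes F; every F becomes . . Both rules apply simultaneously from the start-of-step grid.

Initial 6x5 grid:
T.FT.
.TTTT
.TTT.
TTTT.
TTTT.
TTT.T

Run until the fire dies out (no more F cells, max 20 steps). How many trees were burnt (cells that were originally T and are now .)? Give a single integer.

Step 1: +2 fires, +1 burnt (F count now 2)
Step 2: +3 fires, +2 burnt (F count now 3)
Step 3: +4 fires, +3 burnt (F count now 4)
Step 4: +3 fires, +4 burnt (F count now 3)
Step 5: +4 fires, +3 burnt (F count now 4)
Step 6: +2 fires, +4 burnt (F count now 2)
Step 7: +1 fires, +2 burnt (F count now 1)
Step 8: +0 fires, +1 burnt (F count now 0)
Fire out after step 8
Initially T: 21, now '.': 28
Total burnt (originally-T cells now '.'): 19

Answer: 19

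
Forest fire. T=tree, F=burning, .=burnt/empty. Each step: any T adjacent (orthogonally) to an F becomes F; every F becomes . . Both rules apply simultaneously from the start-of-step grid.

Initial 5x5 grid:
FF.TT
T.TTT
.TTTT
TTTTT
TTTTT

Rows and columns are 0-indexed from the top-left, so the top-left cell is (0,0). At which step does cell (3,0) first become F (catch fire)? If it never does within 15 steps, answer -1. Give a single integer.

Step 1: cell (3,0)='T' (+1 fires, +2 burnt)
Step 2: cell (3,0)='T' (+0 fires, +1 burnt)
  fire out at step 2
Target never catches fire within 15 steps

-1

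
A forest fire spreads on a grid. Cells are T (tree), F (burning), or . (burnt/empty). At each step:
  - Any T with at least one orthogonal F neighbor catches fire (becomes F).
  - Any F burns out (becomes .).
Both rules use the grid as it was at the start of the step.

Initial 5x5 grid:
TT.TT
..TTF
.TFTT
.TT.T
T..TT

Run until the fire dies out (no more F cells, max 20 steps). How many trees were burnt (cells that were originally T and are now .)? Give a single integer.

Answer: 12

Derivation:
Step 1: +7 fires, +2 burnt (F count now 7)
Step 2: +3 fires, +7 burnt (F count now 3)
Step 3: +1 fires, +3 burnt (F count now 1)
Step 4: +1 fires, +1 burnt (F count now 1)
Step 5: +0 fires, +1 burnt (F count now 0)
Fire out after step 5
Initially T: 15, now '.': 22
Total burnt (originally-T cells now '.'): 12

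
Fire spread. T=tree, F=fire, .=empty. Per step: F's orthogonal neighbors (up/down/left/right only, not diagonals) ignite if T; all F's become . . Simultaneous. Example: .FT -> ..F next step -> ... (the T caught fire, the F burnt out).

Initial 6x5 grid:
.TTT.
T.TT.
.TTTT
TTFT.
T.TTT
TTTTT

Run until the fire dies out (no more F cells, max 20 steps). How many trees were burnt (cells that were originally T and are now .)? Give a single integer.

Answer: 21

Derivation:
Step 1: +4 fires, +1 burnt (F count now 4)
Step 2: +6 fires, +4 burnt (F count now 6)
Step 3: +7 fires, +6 burnt (F count now 7)
Step 4: +4 fires, +7 burnt (F count now 4)
Step 5: +0 fires, +4 burnt (F count now 0)
Fire out after step 5
Initially T: 22, now '.': 29
Total burnt (originally-T cells now '.'): 21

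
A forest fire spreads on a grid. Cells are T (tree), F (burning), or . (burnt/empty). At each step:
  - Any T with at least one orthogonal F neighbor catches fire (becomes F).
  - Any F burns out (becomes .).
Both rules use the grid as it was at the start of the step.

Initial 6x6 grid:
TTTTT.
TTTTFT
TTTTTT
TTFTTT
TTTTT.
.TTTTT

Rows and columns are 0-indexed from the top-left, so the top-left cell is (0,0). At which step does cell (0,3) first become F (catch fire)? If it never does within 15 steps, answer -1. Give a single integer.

Step 1: cell (0,3)='T' (+8 fires, +2 burnt)
Step 2: cell (0,3)='F' (+10 fires, +8 burnt)
  -> target ignites at step 2
Step 3: cell (0,3)='.' (+8 fires, +10 burnt)
Step 4: cell (0,3)='.' (+3 fires, +8 burnt)
Step 5: cell (0,3)='.' (+2 fires, +3 burnt)
Step 6: cell (0,3)='.' (+0 fires, +2 burnt)
  fire out at step 6

2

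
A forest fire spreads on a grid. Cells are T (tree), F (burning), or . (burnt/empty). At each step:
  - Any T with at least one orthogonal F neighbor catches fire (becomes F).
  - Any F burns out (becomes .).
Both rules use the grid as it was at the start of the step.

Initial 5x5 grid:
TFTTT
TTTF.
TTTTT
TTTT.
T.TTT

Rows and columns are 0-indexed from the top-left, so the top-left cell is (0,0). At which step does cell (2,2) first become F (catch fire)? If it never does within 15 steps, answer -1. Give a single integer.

Step 1: cell (2,2)='T' (+6 fires, +2 burnt)
Step 2: cell (2,2)='F' (+6 fires, +6 burnt)
  -> target ignites at step 2
Step 3: cell (2,2)='.' (+4 fires, +6 burnt)
Step 4: cell (2,2)='.' (+3 fires, +4 burnt)
Step 5: cell (2,2)='.' (+1 fires, +3 burnt)
Step 6: cell (2,2)='.' (+0 fires, +1 burnt)
  fire out at step 6

2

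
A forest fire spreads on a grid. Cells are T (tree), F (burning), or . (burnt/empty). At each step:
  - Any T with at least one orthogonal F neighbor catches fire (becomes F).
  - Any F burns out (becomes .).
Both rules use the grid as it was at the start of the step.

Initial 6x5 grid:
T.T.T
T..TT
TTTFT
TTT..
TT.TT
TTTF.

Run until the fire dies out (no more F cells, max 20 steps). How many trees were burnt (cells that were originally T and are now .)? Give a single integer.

Step 1: +5 fires, +2 burnt (F count now 5)
Step 2: +5 fires, +5 burnt (F count now 5)
Step 3: +5 fires, +5 burnt (F count now 5)
Step 4: +3 fires, +5 burnt (F count now 3)
Step 5: +1 fires, +3 burnt (F count now 1)
Step 6: +0 fires, +1 burnt (F count now 0)
Fire out after step 6
Initially T: 20, now '.': 29
Total burnt (originally-T cells now '.'): 19

Answer: 19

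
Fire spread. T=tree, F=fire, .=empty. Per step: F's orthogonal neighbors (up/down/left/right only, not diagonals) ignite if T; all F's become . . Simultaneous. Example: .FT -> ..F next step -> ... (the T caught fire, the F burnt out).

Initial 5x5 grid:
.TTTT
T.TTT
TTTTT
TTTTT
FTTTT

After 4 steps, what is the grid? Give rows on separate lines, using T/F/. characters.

Step 1: 2 trees catch fire, 1 burn out
  .TTTT
  T.TTT
  TTTTT
  FTTTT
  .FTTT
Step 2: 3 trees catch fire, 2 burn out
  .TTTT
  T.TTT
  FTTTT
  .FTTT
  ..FTT
Step 3: 4 trees catch fire, 3 burn out
  .TTTT
  F.TTT
  .FTTT
  ..FTT
  ...FT
Step 4: 3 trees catch fire, 4 burn out
  .TTTT
  ..TTT
  ..FTT
  ...FT
  ....F

.TTTT
..TTT
..FTT
...FT
....F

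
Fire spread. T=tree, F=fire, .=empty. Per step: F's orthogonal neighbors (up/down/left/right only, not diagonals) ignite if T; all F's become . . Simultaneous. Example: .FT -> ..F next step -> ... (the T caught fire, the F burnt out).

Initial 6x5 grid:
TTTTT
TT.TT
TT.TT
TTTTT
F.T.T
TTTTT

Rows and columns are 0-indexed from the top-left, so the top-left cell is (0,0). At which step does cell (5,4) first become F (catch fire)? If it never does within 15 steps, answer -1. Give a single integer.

Step 1: cell (5,4)='T' (+2 fires, +1 burnt)
Step 2: cell (5,4)='T' (+3 fires, +2 burnt)
Step 3: cell (5,4)='T' (+4 fires, +3 burnt)
Step 4: cell (5,4)='T' (+5 fires, +4 burnt)
Step 5: cell (5,4)='F' (+4 fires, +5 burnt)
  -> target ignites at step 5
Step 6: cell (5,4)='.' (+4 fires, +4 burnt)
Step 7: cell (5,4)='.' (+2 fires, +4 burnt)
Step 8: cell (5,4)='.' (+1 fires, +2 burnt)
Step 9: cell (5,4)='.' (+0 fires, +1 burnt)
  fire out at step 9

5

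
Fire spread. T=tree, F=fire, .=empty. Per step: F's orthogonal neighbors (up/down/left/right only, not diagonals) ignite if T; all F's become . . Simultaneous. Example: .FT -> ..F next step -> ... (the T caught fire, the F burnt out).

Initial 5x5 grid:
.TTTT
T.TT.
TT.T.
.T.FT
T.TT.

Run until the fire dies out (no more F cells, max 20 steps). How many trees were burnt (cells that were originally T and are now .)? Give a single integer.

Answer: 10

Derivation:
Step 1: +3 fires, +1 burnt (F count now 3)
Step 2: +2 fires, +3 burnt (F count now 2)
Step 3: +2 fires, +2 burnt (F count now 2)
Step 4: +2 fires, +2 burnt (F count now 2)
Step 5: +1 fires, +2 burnt (F count now 1)
Step 6: +0 fires, +1 burnt (F count now 0)
Fire out after step 6
Initially T: 15, now '.': 20
Total burnt (originally-T cells now '.'): 10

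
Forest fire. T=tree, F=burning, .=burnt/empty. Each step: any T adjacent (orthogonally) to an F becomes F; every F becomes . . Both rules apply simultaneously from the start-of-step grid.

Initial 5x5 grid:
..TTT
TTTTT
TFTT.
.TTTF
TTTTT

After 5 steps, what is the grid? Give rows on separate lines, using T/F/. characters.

Step 1: 6 trees catch fire, 2 burn out
  ..TTT
  TFTTT
  F.FT.
  .FTF.
  TTTTF
Step 2: 6 trees catch fire, 6 burn out
  ..TTT
  F.FTT
  ...F.
  ..F..
  TFTF.
Step 3: 4 trees catch fire, 6 burn out
  ..FTT
  ...FT
  .....
  .....
  F.F..
Step 4: 2 trees catch fire, 4 burn out
  ...FT
  ....F
  .....
  .....
  .....
Step 5: 1 trees catch fire, 2 burn out
  ....F
  .....
  .....
  .....
  .....

....F
.....
.....
.....
.....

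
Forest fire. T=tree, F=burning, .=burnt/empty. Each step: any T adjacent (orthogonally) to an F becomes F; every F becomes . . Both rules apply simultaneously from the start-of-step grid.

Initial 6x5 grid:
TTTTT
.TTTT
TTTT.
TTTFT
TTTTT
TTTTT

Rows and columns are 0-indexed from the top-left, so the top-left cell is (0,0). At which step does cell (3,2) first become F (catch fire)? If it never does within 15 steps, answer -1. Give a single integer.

Step 1: cell (3,2)='F' (+4 fires, +1 burnt)
  -> target ignites at step 1
Step 2: cell (3,2)='.' (+6 fires, +4 burnt)
Step 3: cell (3,2)='.' (+8 fires, +6 burnt)
Step 4: cell (3,2)='.' (+6 fires, +8 burnt)
Step 5: cell (3,2)='.' (+2 fires, +6 burnt)
Step 6: cell (3,2)='.' (+1 fires, +2 burnt)
Step 7: cell (3,2)='.' (+0 fires, +1 burnt)
  fire out at step 7

1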